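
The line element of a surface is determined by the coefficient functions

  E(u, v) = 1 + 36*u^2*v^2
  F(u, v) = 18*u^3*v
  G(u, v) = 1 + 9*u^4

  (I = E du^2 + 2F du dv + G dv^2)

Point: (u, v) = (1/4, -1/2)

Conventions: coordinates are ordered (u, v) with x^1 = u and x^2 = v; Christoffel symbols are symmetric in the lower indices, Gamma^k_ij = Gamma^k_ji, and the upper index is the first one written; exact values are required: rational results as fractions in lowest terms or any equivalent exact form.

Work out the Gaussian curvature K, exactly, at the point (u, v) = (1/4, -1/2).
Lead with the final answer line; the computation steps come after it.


Answer: K = -147456/167281

E = 25/16, F = -9/64, G = 265/256, EG - F^2 = 409/256 at the point
E_u = 9/2, E_v = -9/4, F_u = -27/16, F_v = 9/32, G_u = 9/16, G_v = 0
E_vv = 9/2, F_uv = 27/8, G_uu = 27/4
Using the Brioschi determinant formula for K from the metric derivatives:
M1 = [[-E_vv/2 + F_uv - G_uu/2, E_u/2, F_u - E_v/2], [F_v - G_u/2, E, F], [G_v/2, F, G]] = [[-9/4, 9/4, -9/16], [0, 25/16, -9/64], [0, -9/64, 265/256]]; det M1 = -3681/1024
M2 = [[0, E_v/2, G_u/2], [E_v/2, E, F], [G_u/2, F, G]] = [[0, -9/8, 9/32], [-9/8, 25/16, -9/64], [9/32, -9/64, 265/256]]; det M2 = -1377/1024
det M1 - det M2 = -9/4; K = -9/4 / (409/256)^2 = -147456/167281


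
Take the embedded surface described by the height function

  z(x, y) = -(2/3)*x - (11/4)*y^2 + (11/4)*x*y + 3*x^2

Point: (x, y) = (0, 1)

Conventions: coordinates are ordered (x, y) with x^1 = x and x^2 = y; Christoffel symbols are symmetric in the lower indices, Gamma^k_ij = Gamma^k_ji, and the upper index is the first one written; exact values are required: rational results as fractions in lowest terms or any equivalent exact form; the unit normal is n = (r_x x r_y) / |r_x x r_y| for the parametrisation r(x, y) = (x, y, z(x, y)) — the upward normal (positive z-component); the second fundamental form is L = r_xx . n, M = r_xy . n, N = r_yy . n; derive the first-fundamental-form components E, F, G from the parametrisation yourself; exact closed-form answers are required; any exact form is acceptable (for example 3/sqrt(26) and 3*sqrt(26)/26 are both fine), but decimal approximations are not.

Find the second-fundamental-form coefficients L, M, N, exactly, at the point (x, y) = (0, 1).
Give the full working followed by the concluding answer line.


z_x = 25/12, z_y = -11/2, z_xx = 6, z_xy = 11/4, z_yy = -11/2
E = 769/144, F = -275/24, G = 125/4; answer radicand W^2 = 5125/144
unnormalised second-form numerators: l = 6, m = 11/4, n = -11/2; L = l/sqrt(5125/144), and similarly M = m/sqrt(W^2), N = n/sqrt(W^2)

Answer: L = 72*sqrt(205)/1025, M = 33*sqrt(205)/1025, N = -66*sqrt(205)/1025


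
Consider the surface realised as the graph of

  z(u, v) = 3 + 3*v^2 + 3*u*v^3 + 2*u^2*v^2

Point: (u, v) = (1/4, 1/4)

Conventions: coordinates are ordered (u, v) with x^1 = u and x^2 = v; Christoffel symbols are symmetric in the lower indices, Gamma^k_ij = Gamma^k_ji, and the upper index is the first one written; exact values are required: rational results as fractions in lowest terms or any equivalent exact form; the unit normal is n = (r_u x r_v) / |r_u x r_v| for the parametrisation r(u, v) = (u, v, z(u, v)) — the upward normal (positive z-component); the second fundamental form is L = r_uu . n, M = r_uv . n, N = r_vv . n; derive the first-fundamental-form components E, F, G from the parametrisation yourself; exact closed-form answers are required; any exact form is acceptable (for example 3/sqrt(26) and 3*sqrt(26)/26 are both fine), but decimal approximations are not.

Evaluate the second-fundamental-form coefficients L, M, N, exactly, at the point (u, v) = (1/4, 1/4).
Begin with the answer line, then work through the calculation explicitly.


Answer: L = 8*sqrt(16026)/8013, M = 34*sqrt(16026)/8013, N = 236*sqrt(16026)/8013

z_u = 7/64, z_v = 109/64, z_uu = 1/4, z_uv = 17/16, z_vv = 59/8
E = 4145/4096, F = 763/4096, G = 15977/4096; answer radicand W^2 = 8013/2048
unnormalised second-form numerators: l = 1/4, m = 17/16, n = 59/8; L = l/sqrt(8013/2048), and similarly M = m/sqrt(W^2), N = n/sqrt(W^2)


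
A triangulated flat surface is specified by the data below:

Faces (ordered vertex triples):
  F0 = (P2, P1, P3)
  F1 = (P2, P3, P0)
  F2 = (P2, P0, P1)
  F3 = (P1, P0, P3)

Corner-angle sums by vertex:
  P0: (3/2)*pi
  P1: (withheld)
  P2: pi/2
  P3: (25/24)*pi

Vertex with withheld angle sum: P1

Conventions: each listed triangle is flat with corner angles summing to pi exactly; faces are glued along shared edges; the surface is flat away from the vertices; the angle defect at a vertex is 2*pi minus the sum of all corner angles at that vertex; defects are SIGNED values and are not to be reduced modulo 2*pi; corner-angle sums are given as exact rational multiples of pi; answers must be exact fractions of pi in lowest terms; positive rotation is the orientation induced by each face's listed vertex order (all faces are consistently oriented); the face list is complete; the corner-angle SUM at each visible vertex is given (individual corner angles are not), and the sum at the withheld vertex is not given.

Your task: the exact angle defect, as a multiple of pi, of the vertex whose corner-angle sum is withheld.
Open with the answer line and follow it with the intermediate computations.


Answer: defect(P1) = (25/24)*pi

V = 4, E = 6, F = 4; chi = V - E + F = 2
Gauss-Bonnet: total defect = 2*pi*chi = 4*pi; visible defects sum to (71/24)*pi


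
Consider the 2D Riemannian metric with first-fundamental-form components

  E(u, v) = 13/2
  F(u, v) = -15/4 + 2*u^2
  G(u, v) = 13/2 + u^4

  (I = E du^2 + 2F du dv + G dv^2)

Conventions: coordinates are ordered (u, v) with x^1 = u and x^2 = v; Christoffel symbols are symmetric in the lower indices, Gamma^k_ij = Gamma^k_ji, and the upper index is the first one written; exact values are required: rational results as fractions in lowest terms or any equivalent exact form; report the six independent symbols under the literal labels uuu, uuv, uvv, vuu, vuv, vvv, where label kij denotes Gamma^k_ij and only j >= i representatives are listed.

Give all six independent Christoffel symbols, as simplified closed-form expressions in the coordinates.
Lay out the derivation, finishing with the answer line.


E = 13/2; F = -15/4 + 2*u^2; G = 13/2 + u^4
Gamma^k_ij = (1/2) g^{kl} (d_i g_jl + d_j g_il - d_l g_ij), with g^inv = (1/(EG-F^2)) [[G, -F], [-F, E]]
first partials: E_u = 0, E_v = 0, F_u = 4*u, F_v = 0, G_u = 4*u^3, G_v = 0
D = EG - F^2 = 451/16 + 15*u^2 + (5/2)*u^4
expanded: Gamma^u_uu = (G E_u - 2F F_u + F E_v)/(2D), Gamma^u_uv = (G E_v - F G_u)/(2D), Gamma^u_vv = (2G F_v - G G_u - F G_v)/(2D), Gamma^v_uu = (2E F_u - E E_v - F E_u)/(2D), Gamma^v_uv = (E G_u - F E_v)/(2D), Gamma^v_vv = (E G_v - 2F F_v + F G_u)/(2D); substitute and cancel common factors

Answer: Gamma_uuu = (-128*u^3 + 240*u)/(40*u^4 + 240*u^2 + 451), Gamma_uuv = (-64*u^5 + 120*u^3)/(40*u^4 + 240*u^2 + 451), Gamma_uvv = (-32*u^7 - 208*u^3)/(40*u^4 + 240*u^2 + 451), Gamma_vuu = 416*u/(40*u^4 + 240*u^2 + 451), Gamma_vuv = 208*u^3/(40*u^4 + 240*u^2 + 451), Gamma_vvv = (64*u^5 - 120*u^3)/(40*u^4 + 240*u^2 + 451)


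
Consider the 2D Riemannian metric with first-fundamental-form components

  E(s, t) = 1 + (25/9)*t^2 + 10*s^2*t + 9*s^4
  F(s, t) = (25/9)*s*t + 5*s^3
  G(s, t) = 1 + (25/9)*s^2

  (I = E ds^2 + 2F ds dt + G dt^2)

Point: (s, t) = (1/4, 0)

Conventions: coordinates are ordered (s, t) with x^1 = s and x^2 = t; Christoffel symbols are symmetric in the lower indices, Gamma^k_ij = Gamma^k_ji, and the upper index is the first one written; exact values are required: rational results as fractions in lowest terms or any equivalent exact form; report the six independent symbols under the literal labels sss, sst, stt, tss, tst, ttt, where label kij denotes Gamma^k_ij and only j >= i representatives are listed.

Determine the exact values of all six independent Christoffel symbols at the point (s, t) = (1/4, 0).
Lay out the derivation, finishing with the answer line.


E = 265/256, F = 5/64, G = 169/144 at the point
E_s = 9/16, E_t = 5/8, F_s = 15/16, F_t = 25/36, G_s = 25/18, G_t = 0
EG - F^2 = 2785/2304;  g^inv = (2304/2785) * [[169/144, -5/64], [-5/64, 265/256]]
first-kind symbols [ij,l] = (1/2)(d_i g_jl + d_j g_il - d_l g_ij): [ss,s] = E_s/2 = 9/32, [ss,t] = F_s - E_t/2 = 5/8, [st,s] = E_t/2 = 5/16, [st,t] = G_s/2 = 25/36, [tt,s] = F_t - G_s/2 = 0, [tt,t] = G_t/2 = 0
Gamma^s_ij = (G*[ij,s] - F*[ij,t])/(EG - F^2), Gamma^t_ij = (E*[ij,t] - F*[ij,s])/(EG - F^2)

Answer: Gamma_sss = 648/2785, Gamma_sst = 144/557, Gamma_stt = 0, Gamma_tss = 288/557, Gamma_tst = 320/557, Gamma_ttt = 0


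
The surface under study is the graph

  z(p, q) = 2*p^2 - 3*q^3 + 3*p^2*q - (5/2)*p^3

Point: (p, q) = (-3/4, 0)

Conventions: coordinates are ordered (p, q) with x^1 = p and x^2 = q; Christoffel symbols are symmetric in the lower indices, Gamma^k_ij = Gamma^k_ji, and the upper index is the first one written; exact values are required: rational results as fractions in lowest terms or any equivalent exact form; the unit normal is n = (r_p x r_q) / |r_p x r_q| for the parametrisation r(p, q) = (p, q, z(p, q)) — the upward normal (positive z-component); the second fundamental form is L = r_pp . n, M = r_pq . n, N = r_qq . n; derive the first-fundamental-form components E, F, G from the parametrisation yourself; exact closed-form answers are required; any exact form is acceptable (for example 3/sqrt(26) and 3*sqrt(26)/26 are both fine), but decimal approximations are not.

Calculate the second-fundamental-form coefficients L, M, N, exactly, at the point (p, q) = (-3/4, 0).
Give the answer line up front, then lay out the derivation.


Answer: L = 488*sqrt(57301)/57301, M = -144*sqrt(57301)/57301, N = 0

z_p = -231/32, z_q = 27/16, z_pp = 61/4, z_pq = -9/2, z_qq = 0
E = 54385/1024, F = -6237/512, G = 985/256; answer radicand W^2 = 57301/1024
unnormalised second-form numerators: l = 61/4, m = -9/2, n = 0; L = l/sqrt(57301/1024), and similarly M = m/sqrt(W^2), N = n/sqrt(W^2)


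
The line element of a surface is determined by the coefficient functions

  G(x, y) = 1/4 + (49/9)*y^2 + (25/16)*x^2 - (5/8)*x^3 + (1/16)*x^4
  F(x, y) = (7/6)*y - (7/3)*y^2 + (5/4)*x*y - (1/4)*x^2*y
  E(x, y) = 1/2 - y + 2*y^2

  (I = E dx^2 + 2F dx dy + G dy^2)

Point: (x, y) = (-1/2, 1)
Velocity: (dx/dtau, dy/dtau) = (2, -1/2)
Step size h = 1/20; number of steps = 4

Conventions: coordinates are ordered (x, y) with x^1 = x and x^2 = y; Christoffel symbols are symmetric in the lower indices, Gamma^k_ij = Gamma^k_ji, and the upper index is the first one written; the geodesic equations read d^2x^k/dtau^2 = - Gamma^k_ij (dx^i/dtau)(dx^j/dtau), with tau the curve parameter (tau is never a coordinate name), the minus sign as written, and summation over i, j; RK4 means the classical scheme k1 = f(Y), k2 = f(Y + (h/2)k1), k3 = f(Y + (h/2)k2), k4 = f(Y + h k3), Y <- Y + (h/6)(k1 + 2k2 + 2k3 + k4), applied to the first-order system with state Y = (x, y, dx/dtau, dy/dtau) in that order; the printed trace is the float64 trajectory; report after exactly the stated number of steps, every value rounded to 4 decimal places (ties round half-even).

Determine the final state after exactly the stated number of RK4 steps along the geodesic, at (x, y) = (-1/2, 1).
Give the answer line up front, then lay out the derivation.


Answer: x = -0.0386, y = 0.9084, dx/dtau = 2.6215, dy/dtau = -0.4055

f(Y) = (dx/dtau, dy/dtau, -Gamma^x_ij Y'^i Y'^j, -Gamma^y_ij Y'^i Y'^j) with the Gammas evaluated at the stage position; h = 0.050000; intermediate values shown to 6 dp
step 0: x = -0.5000, y = 1.0000, dx/dtau = 2.0000, dy/dtau = -0.5000
step 1:
  k1: at (x, y) = (-0.500000, 1.000000), (dx/dtau, dy/dtau) = (2.000000, -0.500000); Gamma_xxx = 0.000000, Gamma_xxy = 1.262498, Gamma_xyy = -1.611984, Gamma_yxx = 0.000000, Gamma_yxy = 0.212358, Gamma_yyy = 0.398171; k1 = (2.000000, -0.500000, 2.927991, 0.325173)
  k2: at (x, y) = (-0.450000, 0.987500), (dx/dtau, dy/dtau) = (2.073200, -0.491871); Gamma_xxx = -0.005598, Gamma_xxy = 1.263020, Gamma_xyy = -1.651696, Gamma_yxx = -0.004737, Gamma_yxy = 0.215510, Gamma_yyy = 0.424766; k2 = (2.073200, -0.491871, 2.999589, 0.357126)
  k3: at (x, y) = (-0.448170, 0.987703), (dx/dtau, dy/dtau) = (2.074990, -0.491072); Gamma_xxx = -0.005890, Gamma_xxy = 1.262985, Gamma_xyy = -1.652981, Gamma_yxx = -0.004992, Gamma_yxy = 0.215914, Gamma_yyy = 0.425171; k3 = (2.074990, -0.491072, 2.997866, 0.358980)
  k4: at (x, y) = (-0.396251, 0.975446), (dx/dtau, dy/dtau) = (2.149893, -0.482051); Gamma_xxx = -0.010997, Gamma_xxy = 1.261884, Gamma_xyy = -1.693803, Gamma_yxx = -0.009790, Gamma_yxy = 0.218576, Gamma_yyy = 0.453912; k4 = (2.149893, -0.482051, 3.059950, 0.392817)
  Y <- Y + (h/6)(k1 + 2k2 + 2k3 + k4): x = -0.3963, y = 0.9754, dx/dtau = 2.1499, dy/dtau = -0.4821
step 2:
  k1: at (x, y) = (-0.396281, 0.975434), (dx/dtau, dy/dtau) = (2.149857, -0.482082); Gamma_xxx = -0.010991, Gamma_xxy = 1.261887, Gamma_xyy = -1.693786, Gamma_yxx = -0.009784, Gamma_yxy = 0.218566, Gamma_yyy = 0.453914; k1 = (2.149857, -0.482082, 3.060095, 0.392778)
  k2: at (x, y) = (-0.342535, 0.963382), (dx/dtau, dy/dtau) = (2.226359, -0.472262); Gamma_xxx = -0.015564, Gamma_xxy = 1.259227, Gamma_xyy = -1.735969, Gamma_yxx = -0.014624, Gamma_yxy = 0.220673, Gamma_yyy = 0.484680; k2 = (2.226359, -0.472262, 3.112289, 0.428431)
  k3: at (x, y) = (-0.340622, 0.963627), (dx/dtau, dy/dtau) = (2.227664, -0.471371); Gamma_xxx = -0.015808, Gamma_xxy = 1.259039, Gamma_xyy = -1.737167, Gamma_yxx = -0.014877, Gamma_yxy = 0.221013, Gamma_yyy = 0.485124; k3 = (2.227664, -0.471371, 3.108553, 0.430191)
  k4: at (x, y) = (-0.284898, 0.951865), (dx/dtau, dy/dtau) = (2.305285, -0.460572); Gamma_xxx = -0.019793, Gamma_xxy = 1.254748, Gamma_xyy = -1.780952, Gamma_yxx = -0.019769, Gamma_yxy = 0.222495, Gamma_yyy = 0.517766; k4 = (2.305285, -0.460572, 3.147434, 0.467697)
  Y <- Y + (h/6)(k1 + 2k2 + 2k3 + k4): x = -0.2849, y = 0.9519, dx/dtau = 2.3053, dy/dtau = -0.4606
step 3:
  k1: at (x, y) = (-0.284921, 0.951851), (dx/dtau, dy/dtau) = (2.305267, -0.460601); Gamma_xxx = -0.019789, Gamma_xxy = 1.254753, Gamma_xyy = -1.780944, Gamma_yxx = -0.019765, Gamma_yxy = 0.222487, Gamma_yyy = 0.517772; k1 = (2.305267, -0.460601, 3.147610, 0.467666)
  k2: at (x, y) = (-0.227289, 0.940336), (dx/dtau, dy/dtau) = (2.383957, -0.448909); Gamma_xxx = -0.023156, Gamma_xxy = 1.248954, Gamma_xyy = -1.826575, Gamma_yxx = -0.024693, Gamma_yxy = 0.223290, Gamma_yyy = 0.552112; k2 = (2.383957, -0.448909, 3.172901, 0.506997)
  k3: at (x, y) = (-0.225322, 0.940628), (dx/dtau, dy/dtau) = (2.384590, -0.447926); Gamma_xxx = -0.023346, Gamma_xxy = 1.248632, Gamma_xyy = -1.827667, Gamma_yxx = -0.024941, Gamma_yxy = 0.223555, Gamma_yyy = 0.552536; k3 = (2.384590, -0.447926, 3.166827, 0.508530)
  k4: at (x, y) = (-0.165692, 0.929455), (dx/dtau, dy/dtau) = (2.463609, -0.435174); Gamma_xxx = -0.026037, Gamma_xxy = 1.241325, Gamma_xyy = -1.875253, Gamma_yxx = -0.029909, Gamma_yxy = 0.223600, Gamma_yyy = 0.588269; k4 = (2.463609, -0.435174, 3.174803, 0.549564)
  Y <- Y + (h/6)(k1 + 2k2 + 2k3 + k4): x = -0.1657, y = 0.9294, dx/dtau = 2.4636, dy/dtau = -0.4352
step 4:
  k1: at (x, y) = (-0.165705, 0.929439), (dx/dtau, dy/dtau) = (2.463616, -0.435198); Gamma_xxx = -0.026034, Gamma_xxy = 1.241330, Gamma_xyy = -1.875258, Gamma_yxx = -0.029905, Gamma_yxy = 0.223593, Gamma_yyy = 0.588282; k1 = (2.463616, -0.435198, 3.174993, 0.549545)
  k2: at (x, y) = (-0.104114, 0.918559), (dx/dtau, dy/dtau) = (2.542991, -0.421460); Gamma_xxx = -0.028030, Gamma_xxy = 1.232694, Gamma_xyy = -1.924967, Gamma_yxx = -0.034901, Gamma_yxy = 0.222836, Gamma_yyy = 0.625179; k2 = (2.542991, -0.421460, 3.165520, 0.592307)
  k3: at (x, y) = (-0.102130, 0.918903), (dx/dtau, dy/dtau) = (2.542754, -0.420391); Gamma_xxx = -0.028166, Gamma_xxy = 1.232271, Gamma_xyy = -1.925906, Gamma_yxx = -0.035139, Gamma_yxy = 0.223021, Gamma_yyy = 0.625509; k3 = (2.542754, -0.420391, 3.156947, 0.593448)
  k4: at (x, y) = (-0.038567, 0.908420), (dx/dtau, dy/dtau) = (2.621463, -0.405526); Gamma_xxx = -0.029418, Gamma_xxy = 1.222401, Gamma_xyy = -1.977593, Gamma_yxx = -0.040158, Gamma_yxy = 0.221384, Gamma_yyy = 0.663094; k4 = (2.621463, -0.405526, 3.126377, 0.637619)
  Y <- Y + (h/6)(k1 + 2k2 + 2k3 + k4): x = -0.0386, y = 0.9084, dx/dtau = 2.6215, dy/dtau = -0.4055


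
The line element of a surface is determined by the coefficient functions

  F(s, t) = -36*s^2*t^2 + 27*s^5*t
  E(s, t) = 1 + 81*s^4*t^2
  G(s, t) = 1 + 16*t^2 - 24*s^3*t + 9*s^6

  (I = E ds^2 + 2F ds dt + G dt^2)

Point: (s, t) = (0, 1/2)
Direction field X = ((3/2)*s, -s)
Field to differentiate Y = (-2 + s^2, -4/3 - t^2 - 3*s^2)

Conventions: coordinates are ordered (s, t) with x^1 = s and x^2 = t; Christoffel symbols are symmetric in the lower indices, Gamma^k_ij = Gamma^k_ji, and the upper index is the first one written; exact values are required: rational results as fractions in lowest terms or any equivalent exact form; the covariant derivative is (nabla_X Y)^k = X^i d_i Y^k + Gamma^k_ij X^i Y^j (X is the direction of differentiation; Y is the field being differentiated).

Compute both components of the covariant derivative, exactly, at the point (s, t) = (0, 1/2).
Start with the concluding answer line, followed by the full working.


Answer: (nabla_X Y)^s = 0, (nabla_X Y)^t = 0

E = 1, F = 0, G = 5 at the point
E_s = 0, E_t = 0, F_s = 0, F_t = 0, G_s = 0, G_t = 16
EG - F^2 = 5;  g^inv = (1/5) * [[5, 0], [0, 1]]
first-kind symbols [ij,l] = (1/2)(d_i g_jl + d_j g_il - d_l g_ij): [ss,s] = E_s/2 = 0, [ss,t] = F_s - E_t/2 = 0, [st,s] = E_t/2 = 0, [st,t] = G_s/2 = 0, [tt,s] = F_t - G_s/2 = 0, [tt,t] = G_t/2 = 8
Gamma^s_ij = (G*[ij,s] - F*[ij,t])/(EG - F^2), Gamma^t_ij = (E*[ij,t] - F*[ij,s])/(EG - F^2)
Gamma_sss = 0, Gamma_sst = 0, Gamma_stt = 0, Gamma_tss = 0, Gamma_tst = 0, Gamma_ttt = 8/5
X = (0, 0), Y = (-2, -19/12) at the point


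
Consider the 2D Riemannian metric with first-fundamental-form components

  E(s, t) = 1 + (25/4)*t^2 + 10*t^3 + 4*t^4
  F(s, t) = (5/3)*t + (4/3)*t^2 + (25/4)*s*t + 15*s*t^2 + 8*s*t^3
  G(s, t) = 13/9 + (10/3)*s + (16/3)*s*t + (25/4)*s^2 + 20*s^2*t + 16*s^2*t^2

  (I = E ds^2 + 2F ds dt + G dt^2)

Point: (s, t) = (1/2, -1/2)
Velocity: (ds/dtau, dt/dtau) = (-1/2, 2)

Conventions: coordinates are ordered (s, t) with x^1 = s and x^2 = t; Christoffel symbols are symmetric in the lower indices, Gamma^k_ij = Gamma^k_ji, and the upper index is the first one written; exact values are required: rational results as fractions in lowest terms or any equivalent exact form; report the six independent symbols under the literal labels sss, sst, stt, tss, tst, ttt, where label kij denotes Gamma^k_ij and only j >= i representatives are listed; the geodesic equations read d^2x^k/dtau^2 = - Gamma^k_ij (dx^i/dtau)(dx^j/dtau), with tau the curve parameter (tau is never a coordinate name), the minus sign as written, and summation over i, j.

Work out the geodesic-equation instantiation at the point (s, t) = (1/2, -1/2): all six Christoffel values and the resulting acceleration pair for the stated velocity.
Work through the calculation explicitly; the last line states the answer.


E = 25/16, F = -11/16, G = 265/144 at the point
E_s = 0, E_t = -3/4, F_s = -3/8, F_t = -25/24, G_s = 11/12, G_t = 11/3
EG - F^2 = 173/72;  g^inv = (72/173) * [[265/144, 11/16], [11/16, 25/16]]
first-kind symbols [ij,l] = (1/2)(d_i g_jl + d_j g_il - d_l g_ij): [ss,s] = E_s/2 = 0, [ss,t] = F_s - E_t/2 = 0, [st,s] = E_t/2 = -3/8, [st,t] = G_s/2 = 11/24, [tt,s] = F_t - G_s/2 = -3/2, [tt,t] = G_t/2 = 11/6
Gamma^s_ij = (G*[ij,s] - F*[ij,t])/(EG - F^2), Gamma^t_ij = (E*[ij,t] - F*[ij,s])/(EG - F^2)
Gamma_sss = 0, Gamma_sst = -27/173, Gamma_stt = -108/173, Gamma_tss = 0, Gamma_tst = 33/173, Gamma_ttt = 132/173
d^2s/dtau^2 = -(Gamma_sss*(-1/2)^2 + 2*Gamma_sst*(-1/2)*(2) + Gamma_stt*(2)^2) = 378/173
d^2t/dtau^2 = -(Gamma_tss*(-1/2)^2 + 2*Gamma_tst*(-1/2)*(2) + Gamma_ttt*(2)^2) = -462/173

Answer: Gamma_sss = 0, Gamma_sst = -27/173, Gamma_stt = -108/173, Gamma_tss = 0, Gamma_tst = 33/173, Gamma_ttt = 132/173; accelerations (d^2s/dtau^2, d^2t/dtau^2) = (378/173, -462/173)


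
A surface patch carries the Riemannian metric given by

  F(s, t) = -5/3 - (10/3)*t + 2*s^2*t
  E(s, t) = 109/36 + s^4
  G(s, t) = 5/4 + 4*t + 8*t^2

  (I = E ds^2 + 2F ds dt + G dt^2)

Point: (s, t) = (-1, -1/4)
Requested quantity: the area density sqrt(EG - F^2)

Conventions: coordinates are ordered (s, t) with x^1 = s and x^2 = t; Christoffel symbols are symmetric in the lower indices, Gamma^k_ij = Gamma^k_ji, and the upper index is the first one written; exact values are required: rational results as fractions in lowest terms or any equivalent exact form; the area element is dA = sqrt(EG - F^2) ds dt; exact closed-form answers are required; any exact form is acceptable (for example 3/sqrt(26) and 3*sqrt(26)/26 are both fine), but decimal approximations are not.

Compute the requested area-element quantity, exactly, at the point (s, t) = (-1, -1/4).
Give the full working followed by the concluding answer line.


E = 145/36, F = -4/3, G = 3/4; EG - F^2 = 179/144

Answer: sqrt(EG - F^2) = sqrt(179)/12


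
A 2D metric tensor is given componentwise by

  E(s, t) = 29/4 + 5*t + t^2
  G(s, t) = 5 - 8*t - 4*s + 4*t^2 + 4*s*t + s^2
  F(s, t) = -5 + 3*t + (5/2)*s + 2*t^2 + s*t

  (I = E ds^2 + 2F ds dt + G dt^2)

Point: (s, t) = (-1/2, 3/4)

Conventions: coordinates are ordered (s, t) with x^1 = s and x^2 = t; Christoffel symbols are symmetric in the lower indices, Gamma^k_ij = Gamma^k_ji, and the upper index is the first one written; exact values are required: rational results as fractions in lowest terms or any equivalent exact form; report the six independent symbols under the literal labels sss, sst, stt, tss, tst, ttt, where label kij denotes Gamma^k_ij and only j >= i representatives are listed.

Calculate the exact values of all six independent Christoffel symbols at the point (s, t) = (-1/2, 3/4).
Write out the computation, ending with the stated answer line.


E = 185/16, F = -13/4, G = 2 at the point
E_s = 0, E_t = 13/2, F_s = 13/4, F_t = 11/2, G_s = -2, G_t = -4
EG - F^2 = 201/16;  g^inv = (16/201) * [[2, 13/4], [13/4, 185/16]]
first-kind symbols [ij,l] = (1/2)(d_i g_jl + d_j g_il - d_l g_ij): [ss,s] = E_s/2 = 0, [ss,t] = F_s - E_t/2 = 0, [st,s] = E_t/2 = 13/4, [st,t] = G_s/2 = -1, [tt,s] = F_t - G_s/2 = 13/2, [tt,t] = G_t/2 = -2
Gamma^s_ij = (G*[ij,s] - F*[ij,t])/(EG - F^2), Gamma^t_ij = (E*[ij,t] - F*[ij,s])/(EG - F^2)

Answer: Gamma_sss = 0, Gamma_sst = 52/201, Gamma_stt = 104/201, Gamma_tss = 0, Gamma_tst = -16/201, Gamma_ttt = -32/201


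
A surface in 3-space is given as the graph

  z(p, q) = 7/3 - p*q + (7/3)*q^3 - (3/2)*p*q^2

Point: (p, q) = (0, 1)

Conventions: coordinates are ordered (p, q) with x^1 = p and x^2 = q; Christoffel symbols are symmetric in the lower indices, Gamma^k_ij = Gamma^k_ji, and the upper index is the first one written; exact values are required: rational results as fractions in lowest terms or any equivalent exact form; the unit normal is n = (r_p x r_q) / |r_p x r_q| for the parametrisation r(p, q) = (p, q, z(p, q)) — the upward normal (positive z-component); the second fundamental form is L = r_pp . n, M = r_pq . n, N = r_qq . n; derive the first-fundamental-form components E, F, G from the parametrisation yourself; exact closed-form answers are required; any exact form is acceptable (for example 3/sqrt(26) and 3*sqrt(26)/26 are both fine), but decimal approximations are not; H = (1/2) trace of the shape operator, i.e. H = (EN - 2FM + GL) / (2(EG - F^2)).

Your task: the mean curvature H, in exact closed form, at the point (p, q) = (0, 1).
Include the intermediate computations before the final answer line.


z_p = -5/2, z_q = 7, z_pp = 0, z_pq = -4, z_qq = 14
E = 29/4, F = -35/2, G = 50; answer radicand W^2 = 225/4
unnormalised second-form numerators: l = 0, m = -4, n = 14; L = l/sqrt(225/4), and similarly M = m/sqrt(W^2), N = n/sqrt(W^2)
H = (E*n - 2*F*m + G*l) / (2*(EG - F^2)*sqrt(W^2)); E*n - 2*F*m + G*l = -77/2, EG - F^2 = 225/4, so H = (-77/225)/sqrt(225/4)

Answer: H = -154/3375


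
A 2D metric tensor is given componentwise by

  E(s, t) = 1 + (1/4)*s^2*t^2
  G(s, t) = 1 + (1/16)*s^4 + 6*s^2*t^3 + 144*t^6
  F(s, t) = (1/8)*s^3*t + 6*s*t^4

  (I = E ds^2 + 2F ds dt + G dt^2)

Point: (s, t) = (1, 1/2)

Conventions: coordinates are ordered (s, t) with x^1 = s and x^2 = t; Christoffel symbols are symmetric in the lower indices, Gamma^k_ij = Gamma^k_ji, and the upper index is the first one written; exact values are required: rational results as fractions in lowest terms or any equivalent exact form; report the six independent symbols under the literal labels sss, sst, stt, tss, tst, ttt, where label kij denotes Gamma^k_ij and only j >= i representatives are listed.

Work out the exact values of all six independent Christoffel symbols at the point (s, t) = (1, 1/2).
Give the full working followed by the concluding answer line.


E = 17/16, F = 7/16, G = 65/16 at the point
E_s = 1/8, E_t = 1/4, F_s = 9/16, F_t = 25/8, G_s = 7/4, G_t = 63/2
EG - F^2 = 33/8;  g^inv = (8/33) * [[65/16, -7/16], [-7/16, 17/16]]
first-kind symbols [ij,l] = (1/2)(d_i g_jl + d_j g_il - d_l g_ij): [ss,s] = E_s/2 = 1/16, [ss,t] = F_s - E_t/2 = 7/16, [st,s] = E_t/2 = 1/8, [st,t] = G_s/2 = 7/8, [tt,s] = F_t - G_s/2 = 9/4, [tt,t] = G_t/2 = 63/4
Gamma^s_ij = (G*[ij,s] - F*[ij,t])/(EG - F^2), Gamma^t_ij = (E*[ij,t] - F*[ij,s])/(EG - F^2)

Answer: Gamma_sss = 1/66, Gamma_sst = 1/33, Gamma_stt = 6/11, Gamma_tss = 7/66, Gamma_tst = 7/33, Gamma_ttt = 42/11


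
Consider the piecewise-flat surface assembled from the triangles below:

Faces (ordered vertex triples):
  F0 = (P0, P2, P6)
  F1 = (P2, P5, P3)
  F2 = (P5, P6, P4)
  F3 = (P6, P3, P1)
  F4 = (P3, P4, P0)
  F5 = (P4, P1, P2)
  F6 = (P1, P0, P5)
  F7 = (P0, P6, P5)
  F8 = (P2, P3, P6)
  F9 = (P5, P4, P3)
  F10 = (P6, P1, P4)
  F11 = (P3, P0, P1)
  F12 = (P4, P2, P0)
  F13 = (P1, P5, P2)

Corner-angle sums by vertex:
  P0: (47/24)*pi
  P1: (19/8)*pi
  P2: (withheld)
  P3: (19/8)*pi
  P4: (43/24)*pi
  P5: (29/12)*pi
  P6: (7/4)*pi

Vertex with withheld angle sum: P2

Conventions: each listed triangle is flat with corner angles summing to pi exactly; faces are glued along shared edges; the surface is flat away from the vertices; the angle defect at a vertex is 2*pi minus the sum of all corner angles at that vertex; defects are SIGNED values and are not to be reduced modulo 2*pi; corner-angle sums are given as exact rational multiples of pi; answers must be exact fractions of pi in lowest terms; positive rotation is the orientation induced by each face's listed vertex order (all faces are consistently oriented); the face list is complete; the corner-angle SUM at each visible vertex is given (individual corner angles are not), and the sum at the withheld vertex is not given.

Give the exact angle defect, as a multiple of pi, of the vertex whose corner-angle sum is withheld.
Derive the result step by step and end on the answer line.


V = 7, E = 21, F = 14; chi = V - E + F = 0
Gauss-Bonnet: total defect = 2*pi*chi = 0; visible defects sum to (-2/3)*pi

Answer: defect(P2) = (2/3)*pi


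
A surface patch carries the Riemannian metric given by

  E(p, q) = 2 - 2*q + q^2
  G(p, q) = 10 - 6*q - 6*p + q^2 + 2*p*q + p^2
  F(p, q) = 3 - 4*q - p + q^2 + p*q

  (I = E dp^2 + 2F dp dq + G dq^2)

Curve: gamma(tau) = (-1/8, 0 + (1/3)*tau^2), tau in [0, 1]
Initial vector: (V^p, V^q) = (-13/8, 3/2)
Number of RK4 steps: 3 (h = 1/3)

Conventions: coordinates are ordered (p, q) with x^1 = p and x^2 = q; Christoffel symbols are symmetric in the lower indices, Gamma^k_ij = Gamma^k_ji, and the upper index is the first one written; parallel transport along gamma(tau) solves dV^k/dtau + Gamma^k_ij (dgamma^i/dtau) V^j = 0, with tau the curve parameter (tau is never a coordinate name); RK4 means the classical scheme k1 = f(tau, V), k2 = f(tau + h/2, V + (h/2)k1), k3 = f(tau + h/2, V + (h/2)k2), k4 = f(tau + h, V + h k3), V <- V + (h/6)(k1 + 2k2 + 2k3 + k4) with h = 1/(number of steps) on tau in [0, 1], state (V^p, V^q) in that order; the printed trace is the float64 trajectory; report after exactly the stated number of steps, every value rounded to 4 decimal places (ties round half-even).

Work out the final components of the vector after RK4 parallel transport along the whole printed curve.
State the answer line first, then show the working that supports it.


Answer: V^p = -1.6285, V^q = 1.4874

gamma'(tau) = (0, (2/3)*tau); f(tau, V)^k = -Gamma^k_ij(gamma(tau)) gamma'^i(tau) V^j; h = 1/3; intermediate values shown to 6 dp
curve data and Christoffel symbols at the stage parameters:
  tau = 0.000000: gamma = (-0.125000, 0.000000), gamma' = (0.000000, 0.000000); Gamma_ppp = 0.000000, Gamma_ppq = -0.084993, Gamma_pqq = -0.084993, Gamma_qpp = 0.000000, Gamma_qpq = -0.265604, Gamma_qqq = -0.265604
  tau = 0.166667: gamma = (-0.125000, 0.009259), gamma' = (0.000000, 0.111111); Gamma_ppp = 0.000000, Gamma_ppq = -0.084755, Gamma_pqq = -0.084755, Gamma_qpp = 0.000000, Gamma_qpq = -0.266544, Gamma_qqq = -0.266544
  tau = 0.333333: gamma = (-0.125000, 0.037037), gamma' = (0.000000, 0.222222); Gamma_ppp = 0.000000, Gamma_ppq = -0.084008, Gamma_pqq = -0.084008, Gamma_qpp = 0.000000, Gamma_qpq = -0.269390, Gamma_qqq = -0.269390
  tau = 0.500000: gamma = (-0.125000, 0.083333), gamma' = (0.000000, 0.333333); Gamma_ppp = 0.000000, Gamma_ppq = -0.082642, Gamma_pqq = -0.082642, Gamma_qpp = 0.000000, Gamma_qpq = -0.274221, Gamma_qqq = -0.274221
  tau = 0.666667: gamma = (-0.125000, 0.148148), gamma' = (0.000000, 0.444444); Gamma_ppp = 0.000000, Gamma_ppq = -0.080460, Gamma_pqq = -0.080460, Gamma_qpp = 0.000000, Gamma_qpq = -0.281172, Gamma_qqq = -0.281172
  tau = 0.833333: gamma = (-0.125000, 0.231481), gamma' = (0.000000, 0.555556); Gamma_ppp = 0.000000, Gamma_ppq = -0.077137, Gamma_pqq = -0.077137, Gamma_qpp = 0.000000, Gamma_qpq = -0.290424, Gamma_qqq = -0.290424
  tau = 1.000000: gamma = (-0.125000, 0.333333), gamma' = (0.000000, 0.666667); Gamma_ppp = 0.000000, Gamma_ppq = -0.072167, Gamma_pqq = -0.072167, Gamma_qpp = 0.000000, Gamma_qpq = -0.302199, Gamma_qqq = -0.302199
step 0: V^p = -1.6250, V^q = 1.5000
step 1: k1 = (0.000000, 0.000000), k2 = (-0.001177, -0.003702), k3 = (-0.001185, -0.003726), k4 = (-0.002364, -0.007581); V <- V + (h/6)(k1 + 2k2 + 2k3 + k4): V^p = -1.6254, V^q = 1.4988
step 2: k1 = (-0.002364, -0.007581), k2 = (-0.003534, -0.011727), k3 = (-0.003559, -0.011808), k4 = (-0.004712, -0.016466); V <- V + (h/6)(k1 + 2k2 + 2k3 + k4): V^p = -1.6266, V^q = 1.4948
step 3: k1 = (-0.004712, -0.016467), k2 = (-0.005798, -0.021831), k3 = (-0.005844, -0.022004), k4 = (-0.006786, -0.028418); V <- V + (h/6)(k1 + 2k2 + 2k3 + k4): V^p = -1.6285, V^q = 1.4874


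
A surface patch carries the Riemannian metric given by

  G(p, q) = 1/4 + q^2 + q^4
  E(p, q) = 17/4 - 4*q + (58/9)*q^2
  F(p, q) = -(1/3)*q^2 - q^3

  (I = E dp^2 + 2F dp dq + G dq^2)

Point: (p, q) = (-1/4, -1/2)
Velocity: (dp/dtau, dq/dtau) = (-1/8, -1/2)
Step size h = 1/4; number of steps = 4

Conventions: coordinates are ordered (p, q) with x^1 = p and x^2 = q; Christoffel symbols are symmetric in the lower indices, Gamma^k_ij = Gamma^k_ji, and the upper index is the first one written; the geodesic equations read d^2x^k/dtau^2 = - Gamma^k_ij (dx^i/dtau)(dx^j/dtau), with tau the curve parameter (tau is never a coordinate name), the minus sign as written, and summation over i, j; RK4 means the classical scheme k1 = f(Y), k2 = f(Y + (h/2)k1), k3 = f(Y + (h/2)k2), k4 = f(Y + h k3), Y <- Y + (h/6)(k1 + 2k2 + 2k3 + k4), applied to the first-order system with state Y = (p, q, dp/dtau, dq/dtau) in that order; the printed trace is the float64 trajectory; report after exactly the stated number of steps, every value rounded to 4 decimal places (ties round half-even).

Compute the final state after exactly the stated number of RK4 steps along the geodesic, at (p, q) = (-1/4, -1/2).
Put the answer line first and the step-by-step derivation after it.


Answer: p = -0.3396, q = -0.9097, dp/dtau = -0.0639, dq/dtau = -0.3321

f(Y) = (dp/dtau, dq/dtau, -Gamma^p_ij Y'^i Y'^j, -Gamma^q_ij Y'^i Y'^j) with the Gammas evaluated at the stage position; h = 0.250000; intermediate values shown to 6 dp
step 0: p = -0.2500, q = -0.5000, dp/dtau = -0.1250, dq/dtau = -0.5000
step 1:
  k1: at (p, q) = (-0.250000, -0.500000), (dp/dtau, dq/dtau) = (-0.125000, -0.500000); Gamma_ppp = -0.049228, Gamma_ppq = -0.664572, Gamma_pqq = -0.045954, Gamma_qpp = 9.287597, Gamma_qpq = 0.049228, Gamma_qqq = -1.329929; k1 = (-0.125000, -0.500000, 0.095329, 0.181210)
  k2: at (p, q) = (-0.265625, -0.562500), (dp/dtau, dq/dtau) = (-0.113084, -0.477349); Gamma_ppp = -0.071729, Gamma_ppq = -0.659347, Gamma_pqq = -0.055596, Gamma_qpp = 8.447171, Gamma_qpq = 0.071729, Gamma_qqq = -1.371942; k2 = (-0.113084, -0.477349, 0.084769, 0.196847)
  k3: at (p, q) = (-0.264135, -0.559669), (dp/dtau, dq/dtau) = (-0.114404, -0.475394); Gamma_ppp = -0.070713, Gamma_ppq = -0.659644, Gamma_pqq = -0.055178, Gamma_qpp = 8.485432, Gamma_qpq = 0.070713, Gamma_qqq = -1.370496; k3 = (-0.114404, -0.475394, 0.085148, 0.190980)
  k4: at (p, q) = (-0.278601, -0.618849), (dp/dtau, dq/dtau) = (-0.103713, -0.452255); Gamma_ppp = -0.091504, Gamma_ppq = -0.652437, Gamma_pqq = -0.063530, Gamma_qpp = 7.693453, Gamma_qpq = 0.091504, Gamma_qqq = -1.392827; k4 = (-0.103713, -0.452255, 0.075183, 0.193543)
  Y <- Y + (h/6)(k1 + 2k2 + 2k3 + k4): p = -0.2785, q = -0.6191, dp/dtau = -0.1037, dq/dtau = -0.4521
step 2:
  k1: at (p, q) = (-0.278487, -0.619073), (dp/dtau, dq/dtau) = (-0.103736, -0.452066); Gamma_ppp = -0.091580, Gamma_ppq = -0.652406, Gamma_pqq = -0.063560, Gamma_qpp = 7.690503, Gamma_qpq = 0.091580, Gamma_qqq = -1.392883; k1 = (-0.103736, -0.452066, 0.075164, 0.193308)
  k2: at (p, q) = (-0.291454, -0.675581), (dp/dtau, dq/dtau) = (-0.094340, -0.427903); Gamma_ppp = -0.109965, Gamma_ppq = -0.643942, Gamma_pqq = -0.070758, Gamma_qpp = 6.964893, Gamma_qpq = 0.109965, Gamma_qqq = -1.400661; k2 = (-0.094340, -0.427903, 0.065924, 0.185596)
  k3: at (p, q) = (-0.290280, -0.672560), (dp/dtau, dq/dtau) = (-0.095495, -0.428867); Gamma_ppp = -0.109029, Gamma_ppq = -0.644425, Gamma_pqq = -0.070392, Gamma_qpp = 7.002626, Gamma_qpq = 0.109029, Gamma_qqq = -1.400532; k3 = (-0.095495, -0.428867, 0.066726, 0.184806)
  k4: at (p, q) = (-0.302361, -0.726289), (dp/dtau, dq/dtau) = (-0.087054, -0.405865); Gamma_ppp = -0.124753, Gamma_ppq = -0.635401, Gamma_pqq = -0.076590, Gamma_qpp = 6.352263, Gamma_qpq = 0.124753, Gamma_qqq = -1.398670; k4 = (-0.087054, -0.405865, 0.058462, 0.173442)
  Y <- Y + (h/6)(k1 + 2k2 + 2k3 + k4): p = -0.3023, q = -0.7262, dp/dtau = -0.0871, dq/dtau = -0.4059
step 3:
  k1: at (p, q) = (-0.302256, -0.726217), (dp/dtau, dq/dtau) = (-0.087114, -0.405918); Gamma_ppp = -0.124733, Gamma_ppq = -0.635414, Gamma_pqq = -0.076582, Gamma_qpp = 6.353105, Gamma_qpq = 0.124733, Gamma_qqq = -1.398678; k1 = (-0.087114, -0.405918, 0.058503, 0.173426)
  k2: at (p, q) = (-0.313145, -0.776957), (dp/dtau, dq/dtau) = (-0.079801, -0.384240); Gamma_ppp = -0.137680, Gamma_ppq = -0.626233, Gamma_pqq = -0.081861, Gamma_qpp = 5.782859, Gamma_qpq = 0.137680, Gamma_qqq = -1.389964; k2 = (-0.079801, -0.384240, 0.051367, 0.159945)
  k3: at (p, q) = (-0.312231, -0.774247), (dp/dtau, dq/dtau) = (-0.080693, -0.385925); Gamma_ppp = -0.137038, Gamma_ppq = -0.626736, Gamma_pqq = -0.081593, Gamma_qpp = 5.812177, Gamma_qpq = 0.137038, Gamma_qqq = -1.390575; k3 = (-0.080693, -0.385925, 0.052079, 0.160730)
  k4: at (p, q) = (-0.322429, -0.822698), (dp/dtau, dq/dtau) = (-0.074094, -0.365736); Gamma_ppp = -0.147698, Gamma_ppq = -0.617575, Gamma_pqq = -0.086180, Gamma_qpp = 5.307653, Gamma_qpq = 0.147698, Gamma_qqq = -1.377546; k4 = (-0.074094, -0.365736, 0.045810, 0.147121)
  Y <- Y + (h/6)(k1 + 2k2 + 2k3 + k4): p = -0.3223, q = -0.8225, dp/dtau = -0.0741, dq/dtau = -0.3658
step 4:
  k1: at (p, q) = (-0.322348, -0.822550), (dp/dtau, dq/dtau) = (-0.074147, -0.365839); Gamma_ppp = -0.147668, Gamma_ppq = -0.617604, Gamma_pqq = -0.086166, Gamma_qpp = 5.309136, Gamma_qpq = 0.147668, Gamma_qqq = -1.377593; k1 = (-0.074147, -0.365839, 0.045850, 0.147175)
  k2: at (p, q) = (-0.331616, -0.868280), (dp/dtau, dq/dtau) = (-0.068416, -0.347442); Gamma_ppp = -0.156137, Gamma_ppq = -0.608708, Gamma_pqq = -0.090104, Gamma_qpp = 4.870955, Gamma_qpq = 0.156137, Gamma_qqq = -1.361804; k2 = (-0.068416, -0.347442, 0.040546, 0.134169)
  k3: at (p, q) = (-0.330900, -0.865980), (dp/dtau, dq/dtau) = (-0.069078, -0.349068); Gamma_ppp = -0.155747, Gamma_ppq = -0.609160, Gamma_pqq = -0.089915, Gamma_qpp = 4.892117, Gamma_qpq = 0.155747, Gamma_qqq = -1.362666; k3 = (-0.069078, -0.349068, 0.041077, 0.135183)
  k4: at (p, q) = (-0.339617, -0.909817), (dp/dtau, dq/dtau) = (-0.063878, -0.332043); Gamma_ppp = -0.162541, Gamma_ppq = -0.600497, Gamma_pqq = -0.093381, Gamma_qpp = 4.504247, Gamma_qpq = 0.162541, Gamma_qqq = -1.345171; k4 = (-0.063878, -0.332043, 0.036432, 0.123035)
  Y <- Y + (h/6)(k1 + 2k2 + 2k3 + k4): p = -0.3396, q = -0.9097, dp/dtau = -0.0639, dq/dtau = -0.3321


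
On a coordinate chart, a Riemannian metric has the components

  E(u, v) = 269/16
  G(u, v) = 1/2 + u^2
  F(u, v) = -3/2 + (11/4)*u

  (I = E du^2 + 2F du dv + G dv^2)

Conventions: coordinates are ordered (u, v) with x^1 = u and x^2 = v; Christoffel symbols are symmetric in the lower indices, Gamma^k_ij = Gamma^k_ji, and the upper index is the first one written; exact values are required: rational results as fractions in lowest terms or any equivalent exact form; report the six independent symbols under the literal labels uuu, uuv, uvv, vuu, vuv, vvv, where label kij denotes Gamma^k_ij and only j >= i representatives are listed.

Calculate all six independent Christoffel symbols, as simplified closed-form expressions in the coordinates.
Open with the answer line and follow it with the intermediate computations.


Answer: Gamma_uuu = (132 - 242*u)/(296*u^2 + 264*u + 197), Gamma_uuv = (-88*u^2 + 48*u)/(296*u^2 + 264*u + 197), Gamma_uvv = (-32*u^3 - 16*u)/(296*u^2 + 264*u + 197), Gamma_vuu = 2959/(592*u^2 + 528*u + 394), Gamma_vuv = 538*u/(296*u^2 + 264*u + 197), Gamma_vvv = (88*u^2 - 48*u)/(296*u^2 + 264*u + 197)

E = 269/16; F = -3/2 + (11/4)*u; G = 1/2 + u^2
Gamma^k_ij = (1/2) g^{kl} (d_i g_jl + d_j g_il - d_l g_ij), with g^inv = (1/(EG-F^2)) [[G, -F], [-F, E]]
first partials: E_u = 0, E_v = 0, F_u = 11/4, F_v = 0, G_u = 2*u, G_v = 0
D = EG - F^2 = 197/32 + (33/4)*u + (37/4)*u^2
expanded: Gamma^u_uu = (G E_u - 2F F_u + F E_v)/(2D), Gamma^u_uv = (G E_v - F G_u)/(2D), Gamma^u_vv = (2G F_v - G G_u - F G_v)/(2D), Gamma^v_uu = (2E F_u - E E_v - F E_u)/(2D), Gamma^v_uv = (E G_u - F E_v)/(2D), Gamma^v_vv = (E G_v - 2F F_v + F G_u)/(2D); substitute and cancel common factors


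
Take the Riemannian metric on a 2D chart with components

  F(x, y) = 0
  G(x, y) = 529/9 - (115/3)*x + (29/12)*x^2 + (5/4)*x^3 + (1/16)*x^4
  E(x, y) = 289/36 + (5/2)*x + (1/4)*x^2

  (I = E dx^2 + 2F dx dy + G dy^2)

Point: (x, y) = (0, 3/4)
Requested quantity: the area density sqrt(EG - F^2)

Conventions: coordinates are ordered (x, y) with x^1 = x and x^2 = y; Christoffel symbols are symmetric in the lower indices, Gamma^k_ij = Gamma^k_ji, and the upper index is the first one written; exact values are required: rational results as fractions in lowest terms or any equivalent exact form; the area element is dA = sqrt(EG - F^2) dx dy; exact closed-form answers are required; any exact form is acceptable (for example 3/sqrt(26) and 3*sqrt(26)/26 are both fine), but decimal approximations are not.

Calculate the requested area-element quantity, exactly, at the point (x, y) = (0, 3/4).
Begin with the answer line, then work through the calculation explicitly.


Answer: sqrt(EG - F^2) = 391/18

E = 289/36, F = 0, G = 529/9; EG - F^2 = 152881/324


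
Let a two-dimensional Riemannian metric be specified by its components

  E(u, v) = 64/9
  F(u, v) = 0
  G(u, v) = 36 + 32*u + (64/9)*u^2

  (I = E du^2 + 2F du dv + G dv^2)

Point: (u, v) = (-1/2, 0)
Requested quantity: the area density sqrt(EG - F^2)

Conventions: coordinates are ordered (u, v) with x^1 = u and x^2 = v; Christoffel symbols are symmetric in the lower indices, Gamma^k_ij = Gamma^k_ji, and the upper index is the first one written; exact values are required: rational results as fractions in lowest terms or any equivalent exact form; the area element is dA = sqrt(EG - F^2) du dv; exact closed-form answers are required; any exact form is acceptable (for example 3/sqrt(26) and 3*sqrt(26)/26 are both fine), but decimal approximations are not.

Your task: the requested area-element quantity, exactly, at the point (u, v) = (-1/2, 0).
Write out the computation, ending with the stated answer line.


E = 64/9, F = 0, G = 196/9; EG - F^2 = 12544/81

Answer: sqrt(EG - F^2) = 112/9
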